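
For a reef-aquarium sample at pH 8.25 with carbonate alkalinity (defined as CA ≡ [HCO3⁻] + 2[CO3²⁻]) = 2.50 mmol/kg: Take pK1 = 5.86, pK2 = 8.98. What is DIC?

DIC = 2.17 mmol/kg

CA = [HCO3⁻] + 2[CO3²⁻] = (α₁ + 2α₂)·DIC
At pH 8.25: [H⁺]/K1 = 10^-2.39 = 0.0040738, K2/[H⁺] = 10^-0.73 = 0.18621
α₁ = 1/(1 + 0.0040738 + 0.18621) = 1/1.1903 = 0.8401; α₂ = α₁·K2/[H⁺] = 0.1564
α₁ + 2α₂ = 1.1530
DIC = CA / (α₁ + 2α₂) = 2.50 / 1.1530 = 2.17 mmol/kg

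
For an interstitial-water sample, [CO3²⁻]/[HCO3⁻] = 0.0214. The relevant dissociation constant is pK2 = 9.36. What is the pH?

From K2 = [H⁺][CO3²⁻]/[HCO3⁻]:  pH = pK2 + log₁₀([CO3²⁻]/[HCO3⁻])
log₁₀(0.0214) = -1.670
pH = 9.36 + (-1.670) = 7.69

pH = 7.69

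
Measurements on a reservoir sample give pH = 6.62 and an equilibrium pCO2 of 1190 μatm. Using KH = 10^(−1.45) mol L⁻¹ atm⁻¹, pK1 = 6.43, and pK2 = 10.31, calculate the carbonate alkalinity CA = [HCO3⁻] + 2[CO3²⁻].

CA = 0.0654 mmol/L

[CO2*] = KH · pCO2 = 10^(−1.45) × 1190×10^-6 = 4.222×10^-5 mol/L
α₀ = 1/(1 + K1/[H⁺] + K1K2/[H⁺]²) = 1/(1 + 10^+0.19 + 10^-3.50) = 0.3923
DIC = [CO2*]/α₀ = 4.222×10^-5 / 0.3923 = 0.1076 mmol/L
CA = (α₁ + 2α₂)·DIC = (0.6076 + 2×0.0001241) × 0.1076 = 0.0654 mmol/L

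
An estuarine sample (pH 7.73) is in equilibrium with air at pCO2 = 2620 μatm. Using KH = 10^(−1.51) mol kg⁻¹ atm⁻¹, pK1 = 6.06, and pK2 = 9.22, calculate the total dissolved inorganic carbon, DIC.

[CO2*] = KH · pCO2 = 10^(−1.51) × 2620×10^-6 = 8.097×10^-5 mol/kg
α₀ = 1/(1 + K1/[H⁺] + K1K2/[H⁺]²) = 1/(1 + 10^+1.67 + 10^+0.18) = 0.02029
DIC = [CO2*]/α₀ = 8.097×10^-5 / 0.02029 = 3.99 mmol/kg

DIC = 3.99 mmol/kg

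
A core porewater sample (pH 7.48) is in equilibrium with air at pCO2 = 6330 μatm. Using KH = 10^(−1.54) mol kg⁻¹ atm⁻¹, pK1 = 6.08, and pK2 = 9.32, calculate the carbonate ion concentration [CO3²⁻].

[CO3²⁻] = 0.0663 mmol/kg

[CO2*] = KH · pCO2 = 10^(−1.54) × 6330×10^-6 = 1.826×10^-4 mol/kg
α₀ = 1/(1 + K1/[H⁺] + K1K2/[H⁺]²) = 1/(1 + 10^+1.40 + 10^-0.44) = 0.03776
DIC = [CO2*]/α₀ = 1.826×10^-4 / 0.03776 = 4.835 mmol/kg
[CO3²⁻] = α₂·DIC; α₂ = 0.01371, so [CO3²⁻] = 0.01371 × 4.835 = 0.0663 mmol/kg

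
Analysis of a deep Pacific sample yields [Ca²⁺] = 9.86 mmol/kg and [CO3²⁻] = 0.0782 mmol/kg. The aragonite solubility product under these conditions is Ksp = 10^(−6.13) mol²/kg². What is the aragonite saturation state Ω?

Ksp = 10^(−6.13) = 7.413×10^-7
Ω = [Ca²⁺][CO3²⁻]/Ksp = (9.86×10^-3)(0.0782×10^-3) / 7.413×10^-7 = 1.04

Ω = 1.04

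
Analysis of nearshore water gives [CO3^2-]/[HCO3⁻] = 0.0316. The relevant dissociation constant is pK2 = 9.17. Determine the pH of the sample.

pH = 7.67

From K2 = [H⁺][CO3^2-]/[HCO3⁻]:  pH = pK2 + log₁₀([CO3^2-]/[HCO3⁻])
log₁₀(0.0316) = -1.500
pH = 9.17 + (-1.500) = 7.67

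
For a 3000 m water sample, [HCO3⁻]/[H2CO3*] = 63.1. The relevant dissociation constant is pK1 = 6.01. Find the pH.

From K1 = [H⁺][HCO3⁻]/[H2CO3*]:  pH = pK1 + log₁₀([HCO3⁻]/[H2CO3*])
log₁₀(63.1) = +1.800
pH = 6.01 + (+1.800) = 7.81

pH = 7.81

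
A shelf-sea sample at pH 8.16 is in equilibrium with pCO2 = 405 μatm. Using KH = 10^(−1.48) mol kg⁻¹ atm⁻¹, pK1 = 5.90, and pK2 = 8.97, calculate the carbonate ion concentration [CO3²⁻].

[CO3²⁻] = 0.378 mmol/kg

[CO2*] = KH · pCO2 = 10^(−1.48) × 405×10^-6 = 1.341×10^-5 mol/kg
α₀ = 1/(1 + K1/[H⁺] + K1K2/[H⁺]²) = 1/(1 + 10^+2.26 + 10^+1.45) = 0.004736
DIC = [CO2*]/α₀ = 1.341×10^-5 / 0.004736 = 2.832 mmol/kg
[CO3²⁻] = α₂·DIC; α₂ = 0.1335, so [CO3²⁻] = 0.1335 × 2.832 = 0.378 mmol/kg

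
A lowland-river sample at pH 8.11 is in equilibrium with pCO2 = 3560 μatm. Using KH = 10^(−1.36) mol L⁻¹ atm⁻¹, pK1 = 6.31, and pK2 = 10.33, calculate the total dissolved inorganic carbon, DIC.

DIC = 10.0 mmol/L

[CO2*] = KH · pCO2 = 10^(−1.36) × 3560×10^-6 = 1.554×10^-4 mol/L
α₀ = 1/(1 + K1/[H⁺] + K1K2/[H⁺]²) = 1/(1 + 10^+1.80 + 10^-0.42) = 0.01551
DIC = [CO2*]/α₀ = 1.554×10^-4 / 0.01551 = 10.0 mmol/L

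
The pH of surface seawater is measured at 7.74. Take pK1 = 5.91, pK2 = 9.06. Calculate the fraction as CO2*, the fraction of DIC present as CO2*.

α₀ = 1 / (1 + K1/[H⁺] + K1K2/[H⁺]²) = 1 / (1 + 10^+1.83 + 10^+0.51)
   = 1 / (1 + 67.608 + 3.2359) = 1/71.844 = 0.01392

α₀ = 0.0139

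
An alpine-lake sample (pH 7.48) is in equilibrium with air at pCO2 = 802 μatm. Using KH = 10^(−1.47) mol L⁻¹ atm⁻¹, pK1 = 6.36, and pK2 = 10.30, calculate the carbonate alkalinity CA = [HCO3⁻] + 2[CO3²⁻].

CA = 0.359 mmol/L

[CO2*] = KH · pCO2 = 10^(−1.47) × 802×10^-6 = 2.718×10^-5 mol/L
α₀ = 1/(1 + K1/[H⁺] + K1K2/[H⁺]²) = 1/(1 + 10^+1.12 + 10^-1.70) = 0.07041
DIC = [CO2*]/α₀ = 2.718×10^-5 / 0.07041 = 0.3860 mmol/L
CA = (α₁ + 2α₂)·DIC = (0.9282 + 2×0.001405) × 0.3860 = 0.359 mmol/L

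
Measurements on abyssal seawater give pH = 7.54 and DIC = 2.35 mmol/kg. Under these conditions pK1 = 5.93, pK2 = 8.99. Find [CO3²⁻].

[CO3²⁻] = 0.0787 mmol/kg

α₂ = 1 / (1 + [H⁺]/K2 + [H⁺]²/(K1K2)) = 1 / (1 + 10^+1.45 + 10^-0.16)
   = 1 / (1 + 28.184 + 0.69183) = 1/29.876 = 0.03347
[CO3²⁻] = α₂ × DIC = 0.03347 × 2.35 = 0.0787 mmol/kg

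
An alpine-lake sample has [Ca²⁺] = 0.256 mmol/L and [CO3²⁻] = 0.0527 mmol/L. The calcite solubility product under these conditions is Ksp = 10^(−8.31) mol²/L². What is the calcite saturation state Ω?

Ksp = 10^(−8.31) = 4.898×10^-9
Ω = [Ca²⁺][CO3²⁻]/Ksp = (0.256×10^-3)(0.0527×10^-3) / 4.898×10^-9 = 2.75

Ω = 2.75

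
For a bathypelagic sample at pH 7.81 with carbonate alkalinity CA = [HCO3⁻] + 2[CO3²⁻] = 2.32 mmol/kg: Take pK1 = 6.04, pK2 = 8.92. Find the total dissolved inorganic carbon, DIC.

CA = [HCO3⁻] + 2[CO3²⁻] = (α₁ + 2α₂)·DIC
At pH 7.81: [H⁺]/K1 = 10^-1.77 = 0.016982, K2/[H⁺] = 10^-1.11 = 0.077625
α₁ = 1/(1 + 0.016982 + 0.077625) = 1/1.0946 = 0.9136; α₂ = α₁·K2/[H⁺] = 0.07092
α₁ + 2α₂ = 1.0554
DIC = CA / (α₁ + 2α₂) = 2.32 / 1.0554 = 2.20 mmol/kg

DIC = 2.20 mmol/kg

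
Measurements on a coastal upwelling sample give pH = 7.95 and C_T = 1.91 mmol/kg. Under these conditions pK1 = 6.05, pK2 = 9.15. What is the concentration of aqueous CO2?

[CO2*] = 0.0224 mmol/kg

α₀ = 1 / (1 + K1/[H⁺] + K1K2/[H⁺]²) = 1 / (1 + 10^+1.90 + 10^+0.70)
   = 1 / (1 + 79.433 + 5.0119) = 1/85.445 = 0.01170
[CO2*] = α₀ × DIC = 0.01170 × 1.91 = 0.0224 mmol/kg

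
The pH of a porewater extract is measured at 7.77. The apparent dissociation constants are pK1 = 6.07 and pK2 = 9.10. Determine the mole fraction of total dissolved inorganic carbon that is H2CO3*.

α₀ = 1 / (1 + K1/[H⁺] + K1K2/[H⁺]²) = 1 / (1 + 10^+1.70 + 10^+0.37)
   = 1 / (1 + 50.119 + 2.3442) = 1/53.463 = 0.01870

α₀ = 0.0187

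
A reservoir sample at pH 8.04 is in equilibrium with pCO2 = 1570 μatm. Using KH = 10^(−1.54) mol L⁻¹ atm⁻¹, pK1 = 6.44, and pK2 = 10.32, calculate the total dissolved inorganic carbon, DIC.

DIC = 1.86 mmol/L

[CO2*] = KH · pCO2 = 10^(−1.54) × 1570×10^-6 = 4.528×10^-5 mol/L
α₀ = 1/(1 + K1/[H⁺] + K1K2/[H⁺]²) = 1/(1 + 10^+1.60 + 10^-0.68) = 0.02438
DIC = [CO2*]/α₀ = 4.528×10^-5 / 0.02438 = 1.86 mmol/L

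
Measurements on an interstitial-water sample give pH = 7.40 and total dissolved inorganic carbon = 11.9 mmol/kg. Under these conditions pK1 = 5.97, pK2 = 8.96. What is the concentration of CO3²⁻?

α₂ = 1 / (1 + [H⁺]/K2 + [H⁺]²/(K1K2)) = 1 / (1 + 10^+1.56 + 10^+0.13)
   = 1 / (1 + 36.308 + 1.3490) = 1/38.657 = 0.02587
[CO3²⁻] = α₂ × DIC = 0.02587 × 11.9 = 0.308 mmol/kg

[CO3²⁻] = 0.308 mmol/kg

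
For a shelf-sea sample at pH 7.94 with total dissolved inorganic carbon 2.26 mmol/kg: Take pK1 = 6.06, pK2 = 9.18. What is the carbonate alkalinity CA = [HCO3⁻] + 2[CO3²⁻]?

CA = 2.35 mmol/kg

CA = [HCO3⁻] + 2[CO3²⁻] = (α₁ + 2α₂)·DIC
At pH 7.94: [H⁺]/K1 = 10^-1.88 = 0.013183, K2/[H⁺] = 10^-1.24 = 0.057544
α₁ = 1/(1 + 0.013183 + 0.057544) = 1/1.0707 = 0.9339; α₂ = α₁·K2/[H⁺] = 0.05374
α₁ + 2α₂ = 1.0414
CA = 1.0414 × 2.26 = 2.35 mmol/kg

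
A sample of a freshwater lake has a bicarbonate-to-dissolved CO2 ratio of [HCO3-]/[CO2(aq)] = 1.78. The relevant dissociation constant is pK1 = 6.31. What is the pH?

pH = 6.56

From K1 = [H⁺][HCO3-]/[CO2(aq)]:  pH = pK1 + log₁₀([HCO3-]/[CO2(aq)])
log₁₀(1.78) = +0.250
pH = 6.31 + (+0.250) = 6.56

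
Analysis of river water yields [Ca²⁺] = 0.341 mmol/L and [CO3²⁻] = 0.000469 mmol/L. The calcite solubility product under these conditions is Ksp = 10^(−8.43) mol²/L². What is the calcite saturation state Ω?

Ω = 0.0430

Ksp = 10^(−8.43) = 3.715×10^-9
Ω = [Ca²⁺][CO3²⁻]/Ksp = (0.341×10^-3)(0.000469×10^-3) / 3.715×10^-9 = 0.0430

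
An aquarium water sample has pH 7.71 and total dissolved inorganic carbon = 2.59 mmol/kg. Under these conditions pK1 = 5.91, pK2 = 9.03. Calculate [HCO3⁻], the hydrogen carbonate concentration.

α₁ = 1 / (1 + [H⁺]/K1 + K2/[H⁺]) = 1 / (1 + 10^-1.80 + 10^-1.32)
   = 1 / (1 + 0.015849 + 0.047863) = 1/1.0637 = 0.9401
[HCO3⁻] = α₁ × DIC = 0.9401 × 2.59 = 2.43 mmol/kg

[HCO3⁻] = 2.43 mmol/kg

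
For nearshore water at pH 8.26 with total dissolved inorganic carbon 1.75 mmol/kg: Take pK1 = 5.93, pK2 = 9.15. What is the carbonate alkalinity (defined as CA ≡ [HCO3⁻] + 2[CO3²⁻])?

CA = [HCO3⁻] + 2[CO3²⁻] = (α₁ + 2α₂)·DIC
At pH 8.26: [H⁺]/K1 = 10^-2.33 = 0.0046774, K2/[H⁺] = 10^-0.89 = 0.12882
α₁ = 1/(1 + 0.0046774 + 0.12882) = 1/1.1335 = 0.8822; α₂ = α₁·K2/[H⁺] = 0.1137
α₁ + 2α₂ = 1.1095
CA = 1.1095 × 1.75 = 1.94 mmol/kg

CA = 1.94 mmol/kg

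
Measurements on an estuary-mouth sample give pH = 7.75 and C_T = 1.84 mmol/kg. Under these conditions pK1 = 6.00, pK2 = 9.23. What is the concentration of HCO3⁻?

α₁ = 1 / (1 + [H⁺]/K1 + K2/[H⁺]) = 1 / (1 + 10^-1.75 + 10^-1.48)
   = 1 / (1 + 0.017783 + 0.033113) = 1/1.0509 = 0.9516
[HCO3⁻] = α₁ × DIC = 0.9516 × 1.84 = 1.75 mmol/kg

[HCO3⁻] = 1.75 mmol/kg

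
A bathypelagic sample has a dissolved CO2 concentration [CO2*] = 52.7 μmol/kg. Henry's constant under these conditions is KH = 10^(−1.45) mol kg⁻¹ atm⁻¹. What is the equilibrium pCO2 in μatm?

KH = 10^(−1.45) = 3.548×10^-2 mol kg⁻¹ atm⁻¹
pCO2 = [CO2*]/KH = 52.7×10^-6 / 3.548×10^-2 = 1.49×10^-3 atm = 1490 μatm

pCO2 = 1490 μatm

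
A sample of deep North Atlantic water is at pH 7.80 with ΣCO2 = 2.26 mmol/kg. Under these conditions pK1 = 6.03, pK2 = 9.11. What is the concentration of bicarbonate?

[HCO3⁻] = 2.12 mmol/kg

α₁ = 1 / (1 + [H⁺]/K1 + K2/[H⁺]) = 1 / (1 + 10^-1.77 + 10^-1.31)
   = 1 / (1 + 0.016982 + 0.048978) = 1/1.0660 = 0.9381
[HCO3⁻] = α₁ × DIC = 0.9381 × 2.26 = 2.12 mmol/kg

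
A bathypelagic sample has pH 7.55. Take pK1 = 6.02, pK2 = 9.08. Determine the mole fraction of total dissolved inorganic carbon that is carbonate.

α₂ = 0.0279

α₂ = 1 / (1 + [H⁺]/K2 + [H⁺]²/(K1K2)) = 1 / (1 + 10^+1.53 + 10^+0.00)
   = 1 / (1 + 33.884 + 1.0000) = 1/35.884 = 0.02787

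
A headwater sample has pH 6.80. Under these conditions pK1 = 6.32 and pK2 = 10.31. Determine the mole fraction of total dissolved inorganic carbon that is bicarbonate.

α₁ = 0.751

α₁ = 1 / (1 + [H⁺]/K1 + K2/[H⁺]) = 1 / (1 + 10^-0.48 + 10^-3.51)
   = 1 / (1 + 0.33113 + 0.00030903) = 1/1.3314 = 0.7511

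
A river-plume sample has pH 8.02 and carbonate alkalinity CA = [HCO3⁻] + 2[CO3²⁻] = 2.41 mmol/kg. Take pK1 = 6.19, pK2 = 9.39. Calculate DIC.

DIC = 2.35 mmol/kg

CA = [HCO3⁻] + 2[CO3²⁻] = (α₁ + 2α₂)·DIC
At pH 8.02: [H⁺]/K1 = 10^-1.83 = 0.014791, K2/[H⁺] = 10^-1.37 = 0.042658
α₁ = 1/(1 + 0.014791 + 0.042658) = 1/1.0574 = 0.9457; α₂ = α₁·K2/[H⁺] = 0.04034
α₁ + 2α₂ = 1.0264
DIC = CA / (α₁ + 2α₂) = 2.41 / 1.0264 = 2.35 mmol/kg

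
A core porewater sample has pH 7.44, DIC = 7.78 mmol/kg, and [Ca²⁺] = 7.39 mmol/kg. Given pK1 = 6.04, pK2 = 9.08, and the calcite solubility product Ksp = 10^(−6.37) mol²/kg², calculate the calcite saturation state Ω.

α₂ = 1 / (1 + [H⁺]/K2 + [H⁺]²/(K1K2)) = 1 / (1 + 10^+1.64 + 10^+0.24)
   = 1 / (1 + 43.652 + 1.7378) = 1/46.389 = 0.02156
[CO3²⁻] = α₂ × DIC = 0.02156 × 7.78 = 0.1677 mmol/kg
Ksp = 10^(−6.37) = 4.266×10^-7
Ω = [Ca²⁺][CO3²⁻]/Ksp = (7.39×10^-3)(1.677×10^-4) / 4.266×10^-7 = 2.91

Ω = 2.91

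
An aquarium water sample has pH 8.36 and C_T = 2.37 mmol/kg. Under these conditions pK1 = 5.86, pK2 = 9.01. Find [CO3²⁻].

α₂ = 1 / (1 + [H⁺]/K2 + [H⁺]²/(K1K2)) = 1 / (1 + 10^+0.65 + 10^-1.85)
   = 1 / (1 + 4.4668 + 0.014125) = 1/5.4810 = 0.1824
[CO3²⁻] = α₂ × DIC = 0.1824 × 2.37 = 0.432 mmol/kg

[CO3²⁻] = 0.432 mmol/kg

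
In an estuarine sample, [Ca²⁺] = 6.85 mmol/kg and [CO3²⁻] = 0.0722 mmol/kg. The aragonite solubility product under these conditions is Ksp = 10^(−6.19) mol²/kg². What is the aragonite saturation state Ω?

Ksp = 10^(−6.19) = 6.457×10^-7
Ω = [Ca²⁺][CO3²⁻]/Ksp = (6.85×10^-3)(0.0722×10^-3) / 6.457×10^-7 = 0.766

Ω = 0.766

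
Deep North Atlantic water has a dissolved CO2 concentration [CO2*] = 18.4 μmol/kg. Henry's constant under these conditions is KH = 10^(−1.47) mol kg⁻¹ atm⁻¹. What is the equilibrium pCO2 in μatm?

pCO2 = 543 μatm

KH = 10^(−1.47) = 3.388×10^-2 mol kg⁻¹ atm⁻¹
pCO2 = [CO2*]/KH = 18.4×10^-6 / 3.388×10^-2 = 5.43×10^-4 atm = 543 μatm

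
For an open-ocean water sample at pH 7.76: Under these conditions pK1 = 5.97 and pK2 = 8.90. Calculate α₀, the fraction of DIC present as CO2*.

α₀ = 1 / (1 + K1/[H⁺] + K1K2/[H⁺]²) = 1 / (1 + 10^+1.79 + 10^+0.65)
   = 1 / (1 + 61.660 + 4.4668) = 1/67.126 = 0.01490

α₀ = 0.0149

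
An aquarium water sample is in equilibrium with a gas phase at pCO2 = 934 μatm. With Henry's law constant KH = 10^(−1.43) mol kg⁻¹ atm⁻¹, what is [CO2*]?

[CO2*] = 34.7 μmol/kg

KH = 10^(−1.43) = 3.715×10^-2 mol kg⁻¹ atm⁻¹
[CO2*] = KH · pCO2 = 3.715×10^-2 × 934×10^-6 atm = 3.47×10^-5 mol/kg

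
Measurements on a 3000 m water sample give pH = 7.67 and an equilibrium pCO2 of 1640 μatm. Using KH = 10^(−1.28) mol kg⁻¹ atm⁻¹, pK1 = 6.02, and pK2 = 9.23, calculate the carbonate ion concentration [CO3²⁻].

[CO3²⁻] = 0.106 mmol/kg

[CO2*] = KH · pCO2 = 10^(−1.28) × 1640×10^-6 = 8.607×10^-5 mol/kg
α₀ = 1/(1 + K1/[H⁺] + K1K2/[H⁺]²) = 1/(1 + 10^+1.65 + 10^+0.09) = 0.02132
DIC = [CO2*]/α₀ = 8.607×10^-5 / 0.02132 = 4.036 mmol/kg
[CO3²⁻] = α₂·DIC; α₂ = 0.02623, so [CO3²⁻] = 0.02623 × 4.036 = 0.106 mmol/kg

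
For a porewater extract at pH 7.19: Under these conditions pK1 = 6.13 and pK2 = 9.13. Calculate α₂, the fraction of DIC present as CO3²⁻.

α₂ = 1 / (1 + [H⁺]/K2 + [H⁺]²/(K1K2)) = 1 / (1 + 10^+1.94 + 10^+0.88)
   = 1 / (1 + 87.096 + 7.5858) = 1/95.682 = 0.01045

α₂ = 0.0105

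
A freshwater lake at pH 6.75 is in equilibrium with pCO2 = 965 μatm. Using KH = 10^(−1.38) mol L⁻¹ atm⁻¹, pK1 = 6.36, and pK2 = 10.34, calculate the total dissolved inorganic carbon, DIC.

[CO2*] = KH · pCO2 = 10^(−1.38) × 965×10^-6 = 4.023×10^-5 mol/L
α₀ = 1/(1 + K1/[H⁺] + K1K2/[H⁺]²) = 1/(1 + 10^+0.39 + 10^-3.20) = 0.2894
DIC = [CO2*]/α₀ = 4.023×10^-5 / 0.2894 = 0.139 mmol/L

DIC = 0.139 mmol/L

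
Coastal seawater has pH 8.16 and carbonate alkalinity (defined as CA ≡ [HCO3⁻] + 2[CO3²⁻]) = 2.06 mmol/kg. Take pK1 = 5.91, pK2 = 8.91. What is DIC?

CA = [HCO3⁻] + 2[CO3²⁻] = (α₁ + 2α₂)·DIC
At pH 8.16: [H⁺]/K1 = 10^-2.25 = 0.0056234, K2/[H⁺] = 10^-0.75 = 0.17783
α₁ = 1/(1 + 0.0056234 + 0.17783) = 1/1.1835 = 0.8450; α₂ = α₁·K2/[H⁺] = 0.1503
α₁ + 2α₂ = 1.1455
DIC = CA / (α₁ + 2α₂) = 2.06 / 1.1455 = 1.80 mmol/kg

DIC = 1.80 mmol/kg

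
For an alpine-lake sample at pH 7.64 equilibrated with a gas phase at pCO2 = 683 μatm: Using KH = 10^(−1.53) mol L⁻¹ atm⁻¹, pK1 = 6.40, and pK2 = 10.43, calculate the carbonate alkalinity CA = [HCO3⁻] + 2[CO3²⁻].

[CO2*] = KH · pCO2 = 10^(−1.53) × 683×10^-6 = 2.016×10^-5 mol/L
α₀ = 1/(1 + K1/[H⁺] + K1K2/[H⁺]²) = 1/(1 + 10^+1.24 + 10^-1.55) = 0.05433
DIC = [CO2*]/α₀ = 2.016×10^-5 / 0.05433 = 0.3710 mmol/L
CA = (α₁ + 2α₂)·DIC = (0.9441 + 2×0.001531) × 0.3710 = 0.351 mmol/L

CA = 0.351 mmol/L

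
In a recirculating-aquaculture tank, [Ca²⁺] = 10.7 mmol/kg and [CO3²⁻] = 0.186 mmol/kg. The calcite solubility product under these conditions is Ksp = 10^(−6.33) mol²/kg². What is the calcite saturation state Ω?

Ω = 4.25

Ksp = 10^(−6.33) = 4.677×10^-7
Ω = [Ca²⁺][CO3²⁻]/Ksp = (10.7×10^-3)(0.186×10^-3) / 4.677×10^-7 = 4.25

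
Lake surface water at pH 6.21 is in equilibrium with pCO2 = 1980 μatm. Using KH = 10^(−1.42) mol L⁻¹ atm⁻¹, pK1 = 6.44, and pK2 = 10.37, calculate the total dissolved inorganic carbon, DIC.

[CO2*] = KH · pCO2 = 10^(−1.42) × 1980×10^-6 = 7.528×10^-5 mol/L
α₀ = 1/(1 + K1/[H⁺] + K1K2/[H⁺]²) = 1/(1 + 10^-0.23 + 10^-4.39) = 0.6294
DIC = [CO2*]/α₀ = 7.528×10^-5 / 0.6294 = 0.120 mmol/L

DIC = 0.120 mmol/L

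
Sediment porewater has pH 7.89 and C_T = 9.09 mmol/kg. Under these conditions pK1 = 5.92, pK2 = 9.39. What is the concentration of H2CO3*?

[CO2*] = 0.0934 mmol/kg

α₀ = 1 / (1 + K1/[H⁺] + K1K2/[H⁺]²) = 1 / (1 + 10^+1.97 + 10^+0.47)
   = 1 / (1 + 93.325 + 2.9512) = 1/97.277 = 0.01028
[CO2*] = α₀ × DIC = 0.01028 × 9.09 = 0.0934 mmol/kg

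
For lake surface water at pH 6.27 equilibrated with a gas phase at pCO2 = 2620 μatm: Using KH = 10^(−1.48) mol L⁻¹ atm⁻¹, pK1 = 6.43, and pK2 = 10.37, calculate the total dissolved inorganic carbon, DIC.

DIC = 0.147 mmol/L

[CO2*] = KH · pCO2 = 10^(−1.48) × 2620×10^-6 = 8.676×10^-5 mol/L
α₀ = 1/(1 + K1/[H⁺] + K1K2/[H⁺]²) = 1/(1 + 10^-0.16 + 10^-4.26) = 0.5911
DIC = [CO2*]/α₀ = 8.676×10^-5 / 0.5911 = 0.147 mmol/L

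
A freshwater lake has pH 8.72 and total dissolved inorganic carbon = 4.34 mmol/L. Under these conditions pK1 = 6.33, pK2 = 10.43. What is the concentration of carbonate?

[CO3²⁻] = 0.0827 mmol/L

α₂ = 1 / (1 + [H⁺]/K2 + [H⁺]²/(K1K2)) = 1 / (1 + 10^+1.71 + 10^-0.68)
   = 1 / (1 + 51.286 + 0.20893) = 1/52.495 = 0.01905
[CO3²⁻] = α₂ × DIC = 0.01905 × 4.34 = 0.0827 mmol/L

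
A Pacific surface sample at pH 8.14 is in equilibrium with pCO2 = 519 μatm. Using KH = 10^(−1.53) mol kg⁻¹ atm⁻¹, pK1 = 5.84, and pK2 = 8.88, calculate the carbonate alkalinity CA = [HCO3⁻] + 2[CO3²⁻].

CA = 4.17 mmol/kg

[CO2*] = KH · pCO2 = 10^(−1.53) × 519×10^-6 = 1.532×10^-5 mol/kg
α₀ = 1/(1 + K1/[H⁺] + K1K2/[H⁺]²) = 1/(1 + 10^+2.30 + 10^+1.56) = 0.004222
DIC = [CO2*]/α₀ = 1.532×10^-5 / 0.004222 = 3.628 mmol/kg
CA = (α₁ + 2α₂)·DIC = (0.8425 + 2×0.1533) × 3.628 = 4.17 mmol/kg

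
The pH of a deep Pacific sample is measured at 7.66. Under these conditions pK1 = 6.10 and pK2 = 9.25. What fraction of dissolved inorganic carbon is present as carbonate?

α₂ = 1 / (1 + [H⁺]/K2 + [H⁺]²/(K1K2)) = 1 / (1 + 10^+1.59 + 10^+0.03)
   = 1 / (1 + 38.905 + 1.0715) = 1/40.976 = 0.02440

α₂ = 0.0244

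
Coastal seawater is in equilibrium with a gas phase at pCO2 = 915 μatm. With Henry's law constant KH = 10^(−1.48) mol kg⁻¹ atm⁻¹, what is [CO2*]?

[CO2*] = 30.3 μmol/kg

KH = 10^(−1.48) = 3.311×10^-2 mol kg⁻¹ atm⁻¹
[CO2*] = KH · pCO2 = 3.311×10^-2 × 915×10^-6 atm = 3.03×10^-5 mol/kg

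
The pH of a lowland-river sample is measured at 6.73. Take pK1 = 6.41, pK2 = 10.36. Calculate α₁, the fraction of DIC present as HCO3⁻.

α₁ = 0.676

α₁ = 1 / (1 + [H⁺]/K1 + K2/[H⁺]) = 1 / (1 + 10^-0.32 + 10^-3.63)
   = 1 / (1 + 0.47863 + 0.00023442) = 1/1.4789 = 0.6762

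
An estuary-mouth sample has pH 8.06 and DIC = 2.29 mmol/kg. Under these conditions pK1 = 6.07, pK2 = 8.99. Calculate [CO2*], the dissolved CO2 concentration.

[CO2*] = 0.0208 mmol/kg

α₀ = 1 / (1 + K1/[H⁺] + K1K2/[H⁺]²) = 1 / (1 + 10^+1.99 + 10^+1.06)
   = 1 / (1 + 97.724 + 11.482) = 1/110.21 = 0.009074
[CO2*] = α₀ × DIC = 0.009074 × 2.29 = 0.0208 mmol/kg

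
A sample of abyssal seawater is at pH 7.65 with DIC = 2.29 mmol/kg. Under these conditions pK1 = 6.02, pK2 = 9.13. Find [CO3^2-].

α₂ = 1 / (1 + [H⁺]/K2 + [H⁺]²/(K1K2)) = 1 / (1 + 10^+1.48 + 10^-0.15)
   = 1 / (1 + 30.200 + 0.70795) = 1/31.907 = 0.03134
[CO3²⁻] = α₂ × DIC = 0.03134 × 2.29 = 0.0718 mmol/kg

[CO3²⁻] = 0.0718 mmol/kg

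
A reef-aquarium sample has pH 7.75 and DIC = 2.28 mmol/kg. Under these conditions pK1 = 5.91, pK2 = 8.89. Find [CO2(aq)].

[CO2*] = 0.0303 mmol/kg

α₀ = 1 / (1 + K1/[H⁺] + K1K2/[H⁺]²) = 1 / (1 + 10^+1.84 + 10^+0.70)
   = 1 / (1 + 69.183 + 5.0119) = 1/75.195 = 0.01330
[CO2*] = α₀ × DIC = 0.01330 × 2.28 = 0.0303 mmol/kg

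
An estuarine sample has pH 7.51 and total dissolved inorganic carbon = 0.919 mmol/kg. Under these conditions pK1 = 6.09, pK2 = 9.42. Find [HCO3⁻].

[HCO3⁻] = 0.875 mmol/kg

α₁ = 1 / (1 + [H⁺]/K1 + K2/[H⁺]) = 1 / (1 + 10^-1.42 + 10^-1.91)
   = 1 / (1 + 0.038019 + 0.012303) = 1/1.0503 = 0.9521
[HCO3⁻] = α₁ × DIC = 0.9521 × 0.919 = 0.875 mmol/kg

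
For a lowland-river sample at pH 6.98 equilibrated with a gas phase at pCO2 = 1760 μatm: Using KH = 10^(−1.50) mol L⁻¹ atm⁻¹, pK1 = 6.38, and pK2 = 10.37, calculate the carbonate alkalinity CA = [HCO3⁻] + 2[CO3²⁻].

CA = 0.222 mmol/L

[CO2*] = KH · pCO2 = 10^(−1.50) × 1760×10^-6 = 5.566×10^-5 mol/L
α₀ = 1/(1 + K1/[H⁺] + K1K2/[H⁺]²) = 1/(1 + 10^+0.60 + 10^-2.79) = 0.2007
DIC = [CO2*]/α₀ = 5.566×10^-5 / 0.2007 = 0.2773 mmol/L
CA = (α₁ + 2α₂)·DIC = (0.7990 + 2×0.0003255) × 0.2773 = 0.222 mmol/L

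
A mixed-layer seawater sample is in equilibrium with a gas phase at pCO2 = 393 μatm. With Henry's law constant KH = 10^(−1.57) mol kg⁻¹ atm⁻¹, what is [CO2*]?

[CO2*] = 10.6 μmol/kg

KH = 10^(−1.57) = 2.692×10^-2 mol kg⁻¹ atm⁻¹
[CO2*] = KH · pCO2 = 2.692×10^-2 × 393×10^-6 atm = 1.06×10^-5 mol/kg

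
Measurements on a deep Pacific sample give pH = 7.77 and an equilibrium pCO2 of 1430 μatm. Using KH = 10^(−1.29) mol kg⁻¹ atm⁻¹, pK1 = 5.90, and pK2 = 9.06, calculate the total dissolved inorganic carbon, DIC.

[CO2*] = KH · pCO2 = 10^(−1.29) × 1430×10^-6 = 7.334×10^-5 mol/kg
α₀ = 1/(1 + K1/[H⁺] + K1K2/[H⁺]²) = 1/(1 + 10^+1.87 + 10^+0.58) = 0.01267
DIC = [CO2*]/α₀ = 7.334×10^-5 / 0.01267 = 5.79 mmol/kg

DIC = 5.79 mmol/kg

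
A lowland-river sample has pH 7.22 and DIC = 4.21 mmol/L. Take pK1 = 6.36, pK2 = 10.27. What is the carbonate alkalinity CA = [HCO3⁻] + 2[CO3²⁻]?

CA = [HCO3⁻] + 2[CO3²⁻] = (α₁ + 2α₂)·DIC
At pH 7.22: [H⁺]/K1 = 10^-0.86 = 0.13804, K2/[H⁺] = 10^-3.05 = 0.00089125
α₁ = 1/(1 + 0.13804 + 0.00089125) = 1/1.1389 = 0.8780; α₂ = α₁·K2/[H⁺] = 0.0007825
α₁ + 2α₂ = 0.8796
CA = 0.8796 × 4.21 = 3.70 mmol/L

CA = 3.70 mmol/L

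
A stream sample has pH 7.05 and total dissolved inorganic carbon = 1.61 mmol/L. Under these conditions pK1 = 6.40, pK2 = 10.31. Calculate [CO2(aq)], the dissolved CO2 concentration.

[CO2*] = 0.294 mmol/L

α₀ = 1 / (1 + K1/[H⁺] + K1K2/[H⁺]²) = 1 / (1 + 10^+0.65 + 10^-2.61)
   = 1 / (1 + 4.4668 + 0.0024547) = 1/5.4693 = 0.1828
[CO2*] = α₀ × DIC = 0.1828 × 1.61 = 0.294 mmol/L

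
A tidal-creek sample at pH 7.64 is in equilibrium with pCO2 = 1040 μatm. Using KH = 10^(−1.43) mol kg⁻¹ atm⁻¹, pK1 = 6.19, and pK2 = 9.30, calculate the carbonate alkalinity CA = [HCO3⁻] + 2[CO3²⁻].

CA = 1.14 mmol/kg

[CO2*] = KH · pCO2 = 10^(−1.43) × 1040×10^-6 = 3.864×10^-5 mol/kg
α₀ = 1/(1 + K1/[H⁺] + K1K2/[H⁺]²) = 1/(1 + 10^+1.45 + 10^-0.21) = 0.03356
DIC = [CO2*]/α₀ = 3.864×10^-5 / 0.03356 = 1.151 mmol/kg
CA = (α₁ + 2α₂)·DIC = (0.9458 + 2×0.02069) × 1.151 = 1.14 mmol/kg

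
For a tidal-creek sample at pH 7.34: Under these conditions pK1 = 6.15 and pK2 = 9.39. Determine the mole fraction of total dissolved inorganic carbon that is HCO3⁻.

α₁ = 1 / (1 + [H⁺]/K1 + K2/[H⁺]) = 1 / (1 + 10^-1.19 + 10^-2.05)
   = 1 / (1 + 0.064565 + 0.0089125) = 1/1.0735 = 0.9316

α₁ = 0.932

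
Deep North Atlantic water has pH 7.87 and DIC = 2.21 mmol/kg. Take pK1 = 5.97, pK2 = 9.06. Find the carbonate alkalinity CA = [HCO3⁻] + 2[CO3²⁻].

CA = 2.32 mmol/kg

CA = [HCO3⁻] + 2[CO3²⁻] = (α₁ + 2α₂)·DIC
At pH 7.87: [H⁺]/K1 = 10^-1.90 = 0.012589, K2/[H⁺] = 10^-1.19 = 0.064565
α₁ = 1/(1 + 0.012589 + 0.064565) = 1/1.0772 = 0.9284; α₂ = α₁·K2/[H⁺] = 0.05994
α₁ + 2α₂ = 1.0483
CA = 1.0483 × 2.21 = 2.32 mmol/kg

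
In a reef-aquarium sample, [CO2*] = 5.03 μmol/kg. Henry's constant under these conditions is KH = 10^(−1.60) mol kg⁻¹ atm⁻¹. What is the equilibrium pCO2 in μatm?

KH = 10^(−1.60) = 2.512×10^-2 mol kg⁻¹ atm⁻¹
pCO2 = [CO2*]/KH = 5.03×10^-6 / 2.512×10^-2 = 2.00×10^-4 atm = 200 μatm

pCO2 = 200 μatm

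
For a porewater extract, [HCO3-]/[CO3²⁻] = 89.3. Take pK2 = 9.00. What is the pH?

pH = 7.05

From K2 = [H⁺][CO3²⁻]/[HCO3-]:  pH = pK2 − log₁₀([HCO3-]/[CO3²⁻])
log₁₀(89.3) = +1.951
pH = 9.00 − (+1.951) = 7.05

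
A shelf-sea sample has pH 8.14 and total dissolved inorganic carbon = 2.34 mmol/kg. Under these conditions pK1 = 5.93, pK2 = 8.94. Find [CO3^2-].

[CO3²⁻] = 0.318 mmol/kg

α₂ = 1 / (1 + [H⁺]/K2 + [H⁺]²/(K1K2)) = 1 / (1 + 10^+0.80 + 10^-1.41)
   = 1 / (1 + 6.3096 + 0.038905) = 1/7.3485 = 0.1361
[CO3²⁻] = α₂ × DIC = 0.1361 × 2.34 = 0.318 mmol/kg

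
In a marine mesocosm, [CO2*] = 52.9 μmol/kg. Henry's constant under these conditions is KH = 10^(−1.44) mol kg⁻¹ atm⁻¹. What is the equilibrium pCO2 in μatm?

pCO2 = 1460 μatm

KH = 10^(−1.44) = 3.631×10^-2 mol kg⁻¹ atm⁻¹
pCO2 = [CO2*]/KH = 52.9×10^-6 / 3.631×10^-2 = 1.46×10^-3 atm = 1460 μatm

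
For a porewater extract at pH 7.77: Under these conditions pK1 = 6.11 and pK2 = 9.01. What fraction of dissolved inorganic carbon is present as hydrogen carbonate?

α₁ = 0.926

α₁ = 1 / (1 + [H⁺]/K1 + K2/[H⁺]) = 1 / (1 + 10^-1.66 + 10^-1.24)
   = 1 / (1 + 0.021878 + 0.057544) = 1/1.0794 = 0.9264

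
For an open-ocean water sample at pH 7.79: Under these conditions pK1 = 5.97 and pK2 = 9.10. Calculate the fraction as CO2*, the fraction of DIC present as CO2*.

α₀ = 1 / (1 + K1/[H⁺] + K1K2/[H⁺]²) = 1 / (1 + 10^+1.82 + 10^+0.51)
   = 1 / (1 + 66.069 + 3.2359) = 1/70.305 = 0.01422

α₀ = 0.0142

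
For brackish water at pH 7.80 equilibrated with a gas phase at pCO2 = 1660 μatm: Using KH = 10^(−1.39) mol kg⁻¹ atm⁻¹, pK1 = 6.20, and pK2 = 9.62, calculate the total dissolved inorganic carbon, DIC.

[CO2*] = KH · pCO2 = 10^(−1.39) × 1660×10^-6 = 6.763×10^-5 mol/kg
α₀ = 1/(1 + K1/[H⁺] + K1K2/[H⁺]²) = 1/(1 + 10^+1.60 + 10^-0.22) = 0.02415
DIC = [CO2*]/α₀ = 6.763×10^-5 / 0.02415 = 2.80 mmol/kg

DIC = 2.80 mmol/kg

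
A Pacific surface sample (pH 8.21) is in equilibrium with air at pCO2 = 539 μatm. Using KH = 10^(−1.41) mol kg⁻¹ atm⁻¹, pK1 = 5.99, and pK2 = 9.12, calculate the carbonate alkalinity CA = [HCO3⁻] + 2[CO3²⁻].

[CO2*] = KH · pCO2 = 10^(−1.41) × 539×10^-6 = 2.097×10^-5 mol/kg
α₀ = 1/(1 + K1/[H⁺] + K1K2/[H⁺]²) = 1/(1 + 10^+2.22 + 10^+1.31) = 0.005337
DIC = [CO2*]/α₀ = 2.097×10^-5 / 0.005337 = 3.929 mmol/kg
CA = (α₁ + 2α₂)·DIC = (0.8857 + 2×0.1090) × 3.929 = 4.34 mmol/kg

CA = 4.34 mmol/kg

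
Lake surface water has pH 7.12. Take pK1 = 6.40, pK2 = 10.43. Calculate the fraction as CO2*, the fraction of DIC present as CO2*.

α₀ = 1 / (1 + K1/[H⁺] + K1K2/[H⁺]²) = 1 / (1 + 10^+0.72 + 10^-2.59)
   = 1 / (1 + 5.2481 + 0.0025704) = 1/6.2506 = 0.1600

α₀ = 0.160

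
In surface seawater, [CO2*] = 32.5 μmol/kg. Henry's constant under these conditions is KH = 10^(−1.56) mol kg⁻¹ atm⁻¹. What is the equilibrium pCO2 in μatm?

pCO2 = 1180 μatm

KH = 10^(−1.56) = 2.754×10^-2 mol kg⁻¹ atm⁻¹
pCO2 = [CO2*]/KH = 32.5×10^-6 / 2.754×10^-2 = 1.18×10^-3 atm = 1180 μatm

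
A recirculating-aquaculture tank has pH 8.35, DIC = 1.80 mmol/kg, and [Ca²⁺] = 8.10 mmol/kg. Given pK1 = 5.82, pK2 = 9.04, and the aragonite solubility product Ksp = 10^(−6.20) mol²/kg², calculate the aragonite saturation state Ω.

α₂ = 1 / (1 + [H⁺]/K2 + [H⁺]²/(K1K2)) = 1 / (1 + 10^+0.69 + 10^-1.84)
   = 1 / (1 + 4.8978 + 0.014454) = 1/5.9122 = 0.1691
[CO3²⁻] = α₂ × DIC = 0.1691 × 1.80 = 0.3045 mmol/kg
Ksp = 10^(−6.20) = 6.310×10^-7
Ω = [Ca²⁺][CO3²⁻]/Ksp = (8.10×10^-3)(3.045×10^-4) / 6.310×10^-7 = 3.91

Ω = 3.91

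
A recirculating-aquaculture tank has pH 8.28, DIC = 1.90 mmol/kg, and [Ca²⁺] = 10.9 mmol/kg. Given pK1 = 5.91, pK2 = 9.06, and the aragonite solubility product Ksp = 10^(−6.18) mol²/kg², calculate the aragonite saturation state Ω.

Ω = 4.45

α₂ = 1 / (1 + [H⁺]/K2 + [H⁺]²/(K1K2)) = 1 / (1 + 10^+0.78 + 10^-1.59)
   = 1 / (1 + 6.0256 + 0.025704) = 1/7.0513 = 0.1418
[CO3²⁻] = α₂ × DIC = 0.1418 × 1.90 = 0.2695 mmol/kg
Ksp = 10^(−6.18) = 6.607×10^-7
Ω = [Ca²⁺][CO3²⁻]/Ksp = (10.9×10^-3)(2.695×10^-4) / 6.607×10^-7 = 4.45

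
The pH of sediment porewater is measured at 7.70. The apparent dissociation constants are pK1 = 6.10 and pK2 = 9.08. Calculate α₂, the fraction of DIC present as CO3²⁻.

α₂ = 0.0391

α₂ = 1 / (1 + [H⁺]/K2 + [H⁺]²/(K1K2)) = 1 / (1 + 10^+1.38 + 10^-0.22)
   = 1 / (1 + 23.988 + 0.60256) = 1/25.591 = 0.03908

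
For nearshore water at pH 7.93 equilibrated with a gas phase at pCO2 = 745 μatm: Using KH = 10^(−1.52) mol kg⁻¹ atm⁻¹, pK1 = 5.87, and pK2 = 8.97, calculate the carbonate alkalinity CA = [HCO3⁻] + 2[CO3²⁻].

[CO2*] = KH · pCO2 = 10^(−1.52) × 745×10^-6 = 2.250×10^-5 mol/kg
α₀ = 1/(1 + K1/[H⁺] + K1K2/[H⁺]²) = 1/(1 + 10^+2.06 + 10^+1.02) = 0.007918
DIC = [CO2*]/α₀ = 2.250×10^-5 / 0.007918 = 2.841 mmol/kg
CA = (α₁ + 2α₂)·DIC = (0.9092 + 2×0.08292) × 2.841 = 3.05 mmol/kg

CA = 3.05 mmol/kg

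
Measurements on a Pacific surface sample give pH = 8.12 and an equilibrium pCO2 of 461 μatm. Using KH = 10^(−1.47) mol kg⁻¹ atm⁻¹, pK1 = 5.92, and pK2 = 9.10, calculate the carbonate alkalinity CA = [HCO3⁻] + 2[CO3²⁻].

CA = 2.99 mmol/kg

[CO2*] = KH · pCO2 = 10^(−1.47) × 461×10^-6 = 1.562×10^-5 mol/kg
α₀ = 1/(1 + K1/[H⁺] + K1K2/[H⁺]²) = 1/(1 + 10^+2.20 + 10^+1.22) = 0.005679
DIC = [CO2*]/α₀ = 1.562×10^-5 / 0.005679 = 2.751 mmol/kg
CA = (α₁ + 2α₂)·DIC = (0.9001 + 2×0.09425) × 2.751 = 2.99 mmol/kg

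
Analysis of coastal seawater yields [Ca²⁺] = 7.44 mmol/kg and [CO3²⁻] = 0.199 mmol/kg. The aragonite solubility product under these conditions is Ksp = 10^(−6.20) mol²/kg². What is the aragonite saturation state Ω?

Ksp = 10^(−6.20) = 6.310×10^-7
Ω = [Ca²⁺][CO3²⁻]/Ksp = (7.44×10^-3)(0.199×10^-3) / 6.310×10^-7 = 2.35

Ω = 2.35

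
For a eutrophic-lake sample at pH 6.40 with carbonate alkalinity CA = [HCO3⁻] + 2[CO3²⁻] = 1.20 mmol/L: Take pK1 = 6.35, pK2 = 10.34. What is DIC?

DIC = 2.27 mmol/L

CA = [HCO3⁻] + 2[CO3²⁻] = (α₁ + 2α₂)·DIC
At pH 6.40: [H⁺]/K1 = 10^-0.05 = 0.89125, K2/[H⁺] = 10^-3.94 = 0.00011482
α₁ = 1/(1 + 0.89125 + 0.00011482) = 1/1.8914 = 0.5287; α₂ = α₁·K2/[H⁺] = 6.071×10^-5
α₁ + 2α₂ = 0.5288
DIC = CA / (α₁ + 2α₂) = 1.20 / 0.5288 = 2.27 mmol/L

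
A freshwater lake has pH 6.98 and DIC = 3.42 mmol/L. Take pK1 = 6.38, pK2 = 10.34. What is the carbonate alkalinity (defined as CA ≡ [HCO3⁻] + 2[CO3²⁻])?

CA = 2.73 mmol/L

CA = [HCO3⁻] + 2[CO3²⁻] = (α₁ + 2α₂)·DIC
At pH 6.98: [H⁺]/K1 = 10^-0.60 = 0.25119, K2/[H⁺] = 10^-3.36 = 0.00043652
α₁ = 1/(1 + 0.25119 + 0.00043652) = 1/1.2516 = 0.7990; α₂ = α₁·K2/[H⁺] = 0.0003488
α₁ + 2α₂ = 0.7997
CA = 0.7997 × 3.42 = 2.73 mmol/L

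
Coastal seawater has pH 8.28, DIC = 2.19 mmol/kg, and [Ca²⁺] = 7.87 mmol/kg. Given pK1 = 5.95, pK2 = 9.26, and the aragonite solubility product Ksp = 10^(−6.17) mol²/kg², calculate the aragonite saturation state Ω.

α₂ = 1 / (1 + [H⁺]/K2 + [H⁺]²/(K1K2)) = 1 / (1 + 10^+0.98 + 10^-1.35)
   = 1 / (1 + 9.5499 + 0.044668) = 1/10.595 = 0.09439
[CO3²⁻] = α₂ × DIC = 0.09439 × 2.19 = 0.2067 mmol/kg
Ksp = 10^(−6.17) = 6.761×10^-7
Ω = [Ca²⁺][CO3²⁻]/Ksp = (7.87×10^-3)(2.067×10^-4) / 6.761×10^-7 = 2.41

Ω = 2.41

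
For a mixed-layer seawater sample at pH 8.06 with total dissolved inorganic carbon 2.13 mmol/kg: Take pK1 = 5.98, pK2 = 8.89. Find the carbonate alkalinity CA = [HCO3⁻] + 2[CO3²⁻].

CA = 2.39 mmol/kg

CA = [HCO3⁻] + 2[CO3²⁻] = (α₁ + 2α₂)·DIC
At pH 8.06: [H⁺]/K1 = 10^-2.08 = 0.0083176, K2/[H⁺] = 10^-0.83 = 0.14791
α₁ = 1/(1 + 0.0083176 + 0.14791) = 1/1.1562 = 0.8649; α₂ = α₁·K2/[H⁺] = 0.1279
α₁ + 2α₂ = 1.1207
CA = 1.1207 × 2.13 = 2.39 mmol/kg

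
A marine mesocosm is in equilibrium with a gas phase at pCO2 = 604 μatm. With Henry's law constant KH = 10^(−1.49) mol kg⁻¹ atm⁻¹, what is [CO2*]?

KH = 10^(−1.49) = 3.236×10^-2 mol kg⁻¹ atm⁻¹
[CO2*] = KH · pCO2 = 3.236×10^-2 × 604×10^-6 atm = 1.95×10^-5 mol/kg

[CO2*] = 19.5 μmol/kg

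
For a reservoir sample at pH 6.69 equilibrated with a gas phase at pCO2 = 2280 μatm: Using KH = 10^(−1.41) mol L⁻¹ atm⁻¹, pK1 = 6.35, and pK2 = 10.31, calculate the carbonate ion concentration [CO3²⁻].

[CO2*] = KH · pCO2 = 10^(−1.41) × 2280×10^-6 = 8.870×10^-5 mol/L
α₀ = 1/(1 + K1/[H⁺] + K1K2/[H⁺]²) = 1/(1 + 10^+0.34 + 10^-3.28) = 0.3136
DIC = [CO2*]/α₀ = 8.870×10^-5 / 0.3136 = 0.2828 mmol/L
[CO3²⁻] = α₂·DIC; α₂ = 0.0001646, so [CO3²⁻] = 0.0001646 × 0.2828 = 4.66×10^-5 mmol/L = 0.0466 μmol/L

[CO3²⁻] = 0.0466 μmol/L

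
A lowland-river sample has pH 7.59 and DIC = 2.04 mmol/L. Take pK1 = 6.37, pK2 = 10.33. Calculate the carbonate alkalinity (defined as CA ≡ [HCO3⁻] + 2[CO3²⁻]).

CA = 1.93 mmol/L

CA = [HCO3⁻] + 2[CO3²⁻] = (α₁ + 2α₂)·DIC
At pH 7.59: [H⁺]/K1 = 10^-1.22 = 0.060256, K2/[H⁺] = 10^-2.74 = 0.0018197
α₁ = 1/(1 + 0.060256 + 0.0018197) = 1/1.0621 = 0.9416; α₂ = α₁·K2/[H⁺] = 0.001713
α₁ + 2α₂ = 0.9450
CA = 0.9450 × 2.04 = 1.93 mmol/L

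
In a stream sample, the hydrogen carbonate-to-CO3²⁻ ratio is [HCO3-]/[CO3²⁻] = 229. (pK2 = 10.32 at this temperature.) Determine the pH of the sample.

From K2 = [H⁺][CO3²⁻]/[HCO3-]:  pH = pK2 − log₁₀([HCO3-]/[CO3²⁻])
log₁₀(229) = +2.360
pH = 10.32 − (+2.360) = 7.96

pH = 7.96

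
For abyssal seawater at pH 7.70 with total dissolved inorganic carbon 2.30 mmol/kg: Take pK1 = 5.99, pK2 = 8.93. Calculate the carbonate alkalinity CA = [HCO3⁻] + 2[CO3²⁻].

CA = [HCO3⁻] + 2[CO3²⁻] = (α₁ + 2α₂)·DIC
At pH 7.70: [H⁺]/K1 = 10^-1.71 = 0.019498, K2/[H⁺] = 10^-1.23 = 0.058884
α₁ = 1/(1 + 0.019498 + 0.058884) = 1/1.0784 = 0.9273; α₂ = α₁·K2/[H⁺] = 0.05460
α₁ + 2α₂ = 1.0365
CA = 1.0365 × 2.30 = 2.38 mmol/kg

CA = 2.38 mmol/kg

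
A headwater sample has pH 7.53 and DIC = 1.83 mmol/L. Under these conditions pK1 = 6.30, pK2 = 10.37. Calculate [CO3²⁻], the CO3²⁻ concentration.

[CO3²⁻] = 2.49 μmol/L

α₂ = 1 / (1 + [H⁺]/K2 + [H⁺]²/(K1K2)) = 1 / (1 + 10^+2.84 + 10^+1.61)
   = 1 / (1 + 691.83 + 40.738) = 1/733.57 = 0.001363
[CO3²⁻] = α₂ × DIC = 0.001363 × 1.83 = 0.00249 mmol/L = 2.49 μmol/L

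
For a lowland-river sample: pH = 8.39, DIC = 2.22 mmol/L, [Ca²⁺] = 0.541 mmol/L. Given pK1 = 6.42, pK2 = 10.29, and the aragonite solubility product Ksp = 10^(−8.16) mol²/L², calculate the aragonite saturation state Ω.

Ω = 2.14

α₂ = 1 / (1 + [H⁺]/K2 + [H⁺]²/(K1K2)) = 1 / (1 + 10^+1.90 + 10^-0.07)
   = 1 / (1 + 79.433 + 0.85114) = 1/81.284 = 0.01230
[CO3²⁻] = α₂ × DIC = 0.01230 × 2.22 = 0.02731 mmol/L
Ksp = 10^(−8.16) = 6.918×10^-9
Ω = [Ca²⁺][CO3²⁻]/Ksp = (0.541×10^-3)(2.731×10^-5) / 6.918×10^-9 = 2.14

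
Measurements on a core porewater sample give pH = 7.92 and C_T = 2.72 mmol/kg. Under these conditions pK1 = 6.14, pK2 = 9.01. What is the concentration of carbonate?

[CO3²⁻] = 0.201 mmol/kg

α₂ = 1 / (1 + [H⁺]/K2 + [H⁺]²/(K1K2)) = 1 / (1 + 10^+1.09 + 10^-0.69)
   = 1 / (1 + 12.303 + 0.20417) = 1/13.507 = 0.07404
[CO3²⁻] = α₂ × DIC = 0.07404 × 2.72 = 0.201 mmol/kg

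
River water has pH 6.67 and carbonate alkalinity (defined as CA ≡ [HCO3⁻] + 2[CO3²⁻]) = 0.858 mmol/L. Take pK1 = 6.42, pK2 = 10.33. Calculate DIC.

CA = [HCO3⁻] + 2[CO3²⁻] = (α₁ + 2α₂)·DIC
At pH 6.67: [H⁺]/K1 = 10^-0.25 = 0.56234, K2/[H⁺] = 10^-3.66 = 0.00021878
α₁ = 1/(1 + 0.56234 + 0.00021878) = 1/1.5626 = 0.6400; α₂ = α₁·K2/[H⁺] = 0.0001400
α₁ + 2α₂ = 0.6403
DIC = CA / (α₁ + 2α₂) = 0.858 / 0.6403 = 1.34 mmol/L

DIC = 1.34 mmol/L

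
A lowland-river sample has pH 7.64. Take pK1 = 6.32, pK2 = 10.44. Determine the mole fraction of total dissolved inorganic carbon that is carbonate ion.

α₂ = 1 / (1 + [H⁺]/K2 + [H⁺]²/(K1K2)) = 1 / (1 + 10^+2.80 + 10^+1.48)
   = 1 / (1 + 630.96 + 30.200) = 1/662.16 = 0.001510

α₂ = 0.00151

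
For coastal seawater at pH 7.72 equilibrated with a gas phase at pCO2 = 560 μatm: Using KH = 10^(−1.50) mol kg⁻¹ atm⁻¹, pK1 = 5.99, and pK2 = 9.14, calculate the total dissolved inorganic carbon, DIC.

DIC = 1.00 mmol/kg

[CO2*] = KH · pCO2 = 10^(−1.50) × 560×10^-6 = 1.771×10^-5 mol/kg
α₀ = 1/(1 + K1/[H⁺] + K1K2/[H⁺]²) = 1/(1 + 10^+1.73 + 10^+0.31) = 0.01762
DIC = [CO2*]/α₀ = 1.771×10^-5 / 0.01762 = 1.00 mmol/kg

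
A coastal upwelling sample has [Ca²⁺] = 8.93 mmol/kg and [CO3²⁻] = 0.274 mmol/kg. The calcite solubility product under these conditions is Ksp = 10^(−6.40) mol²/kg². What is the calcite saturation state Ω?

Ω = 6.15

Ksp = 10^(−6.40) = 3.981×10^-7
Ω = [Ca²⁺][CO3²⁻]/Ksp = (8.93×10^-3)(0.274×10^-3) / 3.981×10^-7 = 6.15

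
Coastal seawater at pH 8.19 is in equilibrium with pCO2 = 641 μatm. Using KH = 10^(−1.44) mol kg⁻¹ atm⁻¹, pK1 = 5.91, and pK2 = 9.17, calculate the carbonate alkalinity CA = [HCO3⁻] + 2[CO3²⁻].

CA = 5.36 mmol/kg

[CO2*] = KH · pCO2 = 10^(−1.44) × 641×10^-6 = 2.327×10^-5 mol/kg
α₀ = 1/(1 + K1/[H⁺] + K1K2/[H⁺]²) = 1/(1 + 10^+2.28 + 10^+1.30) = 0.004728
DIC = [CO2*]/α₀ = 2.327×10^-5 / 0.004728 = 4.922 mmol/kg
CA = (α₁ + 2α₂)·DIC = (0.9009 + 2×0.09434) × 4.922 = 5.36 mmol/kg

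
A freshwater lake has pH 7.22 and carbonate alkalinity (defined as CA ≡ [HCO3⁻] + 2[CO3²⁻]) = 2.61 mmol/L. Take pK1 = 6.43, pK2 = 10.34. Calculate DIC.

CA = [HCO3⁻] + 2[CO3²⁻] = (α₁ + 2α₂)·DIC
At pH 7.22: [H⁺]/K1 = 10^-0.79 = 0.16218, K2/[H⁺] = 10^-3.12 = 0.00075858
α₁ = 1/(1 + 0.16218 + 0.00075858) = 1/1.1629 = 0.8599; α₂ = α₁·K2/[H⁺] = 0.0006523
α₁ + 2α₂ = 0.8612
DIC = CA / (α₁ + 2α₂) = 2.61 / 0.8612 = 3.03 mmol/L

DIC = 3.03 mmol/L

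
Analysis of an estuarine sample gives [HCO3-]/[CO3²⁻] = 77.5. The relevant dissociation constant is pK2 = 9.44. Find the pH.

pH = 7.55

From K2 = [H⁺][CO3²⁻]/[HCO3-]:  pH = pK2 − log₁₀([HCO3-]/[CO3²⁻])
log₁₀(77.5) = +1.889
pH = 9.44 − (+1.889) = 7.55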